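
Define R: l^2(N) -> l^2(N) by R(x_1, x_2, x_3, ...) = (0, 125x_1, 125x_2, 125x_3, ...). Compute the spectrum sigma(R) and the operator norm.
sigma(R) = closed disk {z in C : |z| ≤ 125}; ||R|| = 125

Note R = 125·U where U is the unit right shift (U x)_k = x_{k-1} (with x_0 := 0); so ||R|| = 125||U|| and sigma(R) = 125·sigma(U). ||R x||^2 = sum_{k≥1} |125x_k|^2 = 15625||x||^2, so ||R|| = 125 and sigma(R) ⊂ {|z| ≤ 125}. For any |lambda| < 125, the equation (R - lambda I) x = 0 forces x_1 = 0, then 125x_k = lambda x_{k+1} ⇒ x = 0, so R has no eigenvalues. But (R - lambda I) is not surjective for |lambda| < 125: solving (R - lambda I) x = e_1 would require x_n proportional to (lambda/125)^(-n), which is not in l^2. So every |lambda| < 125 lies in the residual spectrum. The boundary |lambda| = 125 is in the approximate point spectrum (the spectrum is closed). Hence sigma(R) is the closed disk of radius 125.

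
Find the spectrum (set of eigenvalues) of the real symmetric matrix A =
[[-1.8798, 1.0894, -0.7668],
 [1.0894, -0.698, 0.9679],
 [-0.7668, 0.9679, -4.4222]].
sigma(A) ≈ {-5, -2, 0}

A is real symmetric, so its spectrum consists of real eigenvalues. Expanding the characteristic polynomial of the displayed matrix gives
  det(λ I - A) = p(λ) = λ^3 + (7)λ^2 + (10)λ + (0).
Solving p(λ) = 0 yields eigenvalues ≈ -5, -2, 0. (A is shown rounded to 4 decimals, so these recover the underlying integer eigenvalues to within that precision.)
Verification: the trace of A = -7 equals the sum of eigenvalues -7, and det(A) ≈ 0.0003 matches the eigenvalue product 0.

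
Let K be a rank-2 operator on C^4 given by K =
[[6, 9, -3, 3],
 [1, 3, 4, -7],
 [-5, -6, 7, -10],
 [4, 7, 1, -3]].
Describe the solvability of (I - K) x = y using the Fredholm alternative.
(I - K) is invertible (det(I - K) = 68 ≠ 0), so for every y in C^4 the equation (I - K) x = y has a unique solution.

K has rank 2 and factors as K = U V^T = u1 v1^T + u2 v2^T with u1 = (0, 3, 3, 2), v1 = (-1, -1, 2, -3), u2 = (3, 2, -1, 3), v2 = (2, 3, -1, 1) (multiplying out reproduces the displayed K). The nonzero eigenvalues of U V^T coincide with those of the 2 x 2 matrix G = V^T U = [[v1·u1, v1·u2], [v2·u1, v2·u2]] = [[-3, -16], [8, 16]], and by the Sylvester determinant identity det(I_4 - U V^T) = det(I_2 - V^T U) = det([[4, 16], [-8, -15]]) = (4)(-15) - (16)(-8) = 68. (Direct check: I - K =
[[-5, -9, 3, -3],
 [-1, -2, -4, 7],
 [5, 6, -6, 10],
 [-4, -7, -1, 4]]
has determinant 68.) The finite-dimensional Fredholm alternative says: either (I - K) is invertible, or ker(I - K) ≠ {0} and then range(I - K) = ker((I - K)^*)^⊥, with dim ker(I - K) = dim ker((I - K)^*). Since det(I - K) ≠ 0, 1 is not an eigenvalue of K and ker(I - K) = {0}, so we are in the first case: for every y there is a unique x = (I - K)^(-1) y. (Explicitly, by the Woodbury identity, (I - U V^T)^(-1) = I + U (I_2 - G)^(-1) V^T.)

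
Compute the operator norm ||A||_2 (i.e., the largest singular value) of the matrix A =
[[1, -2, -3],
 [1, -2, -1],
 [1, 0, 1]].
||A||_2 ≈ 4.372 (= sqrt(largest eigenvalue of A^T A))

||A||_2 = sigma_max(A) = sqrt(lambda_max(A^T A)). Form the symmetric matrix M = A^T A =
[[3, -4, -3],
 [-4, 8, 8],
 [-3, 8, 11]].
Its characteristic polynomial (trace, sum of principal 2x2 minors, determinant of M give the coefficients) is
  p(λ) = det(λ I - M) = λ^3 - 22λ^2 + 56λ - 16.
No integer candidate from the rational root theorem (±divisors of 16) is a root, so the roots are irrational. The cubic discriminant is Δ = 481792 > 0, so there are three distinct real roots. p(0) = -16 and p(1) = 19 have opposite signs, so a root lies in (0, 1); Newton's method refines it to λ ≈ 0.3271. p(2) = 16 and p(3) = -19 have opposite signs, so a root lies in (2, 3); Newton's method refines it to λ ≈ 2.5589. p(19) = -35 and p(20) = 304 have opposite signs, so a root lies in (19, 20); Newton's method refines it to λ ≈ 19.114. Check (Vieta): the three roots sum to 22, matching tr M = 22.
So the eigenvalues of A^T A are ≈ 0.3271, 2.5589, 19.114 (all ≥ 0, as they must be for A^T A). The largest is λ_max ≈ 19.114, hence ||A||_2 = sqrt(λ_max) ≈ 4.372.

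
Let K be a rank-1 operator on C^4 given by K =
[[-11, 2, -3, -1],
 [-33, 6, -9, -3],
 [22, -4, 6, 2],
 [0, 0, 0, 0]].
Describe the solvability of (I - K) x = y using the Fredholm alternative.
(I - K) is singular (det(I - K) = 0, i.e. 1 ∈ sigma(K)). (I - K) x = y is solvable iff y ⊥ ker((I - K)^*) = span{(-11, 2, -3, -1)}, i.e. iff -11y_1 + 2y_2 - 3y_3 - y_4 = 0. When solvable, the solutions are x = y + c·(1, 3, -2, 0), c arbitrary (ker(I - K) = span{(1, 3, -2, 0)}, dimension 1).

K has rank 1, so it is an outer product K = u v^T: every row of K is a multiple of one row vector. Reading off the entries, u = (1, 3, -2, 0) and v = (-11, 2, -3, -1) (row i of K equals u_i·v^T). A rank-one matrix u v^T satisfies K u = u (v·u) and kills the (3)-dimensional subspace v^⊥, so its characteristic polynomial is lambda^3 (lambda - v·u) with v·u = tr K = 1. Hence the eigenvalues of I - K are 1 (multiplicity 3) and 1 - (1) = 0, so det(I - K) = 0. (Direct check: I - K =
[[12, -2, 3, 1],
 [33, -5, 9, 3],
 [-22, 4, -5, -2],
 [0, 0, 0, 1]]
has determinant 0.) So 1 is an eigenvalue of K and (I - K) is not invertible. The finite-dimensional Fredholm alternative says: either (I - K) is invertible, or ker(I - K) ≠ {0} and then range(I - K) = ker((I - K)^*)^⊥, with dim ker(I - K) = dim ker((I - K)^*). We are in the second case, so we need both kernels. Kernel of I - K: (I - K) u = u - u (v·u) = u - u = 0, so ker(I - K) = span{u} = span{(1, 3, -2, 0)} (it is exactly 1-dimensional because rank(I - K) = 3). Kernel of the adjoint: K is real, so (I - K)^* = I - K^T = I - v u^T, and (I - v u^T) v = v - v (u·v) = 0; hence ker((I - K)^*) = span{v} = span{(-11, 2, -3, -1)}. Therefore (I - K) x = y is solvable iff <y, v> = 0, i.e. iff -11y_1 + 2y_2 - 3y_3 - y_4 = 0. When this holds, K y = u (v·y) = 0, so (I - K) y = y and x = y is a particular solution; the full solution set is the line x = y + c·u = y + c·(1, 3, -2, 0), c ∈ C.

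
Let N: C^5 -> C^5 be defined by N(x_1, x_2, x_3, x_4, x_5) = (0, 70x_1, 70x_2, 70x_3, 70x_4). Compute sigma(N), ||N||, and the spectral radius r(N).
sigma(N) = {0}; ||N|| = 70; r(N) = 0. (N is nilpotent with N^5 = 0.)

On C^5, N is a strictly lower-triangular matrix with 70 on the subdiagonal and zeros elsewhere, so its characteristic polynomial is lambda^5 and every eigenvalue is 0: sigma(N) = {0}. For the operator norm, N e_i = 70e_{i+1} for i = 1, ..., 4 and N e_5 = 0, so the singular values of N are 70 (with multiplicity 4) and 0; hence ||N|| = 70. The spectral radius r(N) = max|lambda| = 0. Note ||N|| > r(N) — characteristic of non-normal nilpotent operators. Indeed N^5 = 0.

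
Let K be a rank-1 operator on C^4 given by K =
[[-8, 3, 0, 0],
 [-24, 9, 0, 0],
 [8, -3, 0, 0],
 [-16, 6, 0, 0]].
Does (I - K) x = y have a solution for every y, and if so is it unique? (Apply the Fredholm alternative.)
(I - K) is singular (det(I - K) = 0, i.e. 1 ∈ sigma(K)). (I - K) x = y is solvable iff y ⊥ ker((I - K)^*) = span{(-8, 3, 0, 0)}, i.e. iff -8y_1 + 3y_2 = 0. When solvable, the solutions are x = y + c·(1, 3, -1, 2), c arbitrary (ker(I - K) = span{(1, 3, -1, 2)}, dimension 1).

K has rank 1, so it is an outer product K = u v^T: every row of K is a multiple of one row vector. Reading off the entries, u = (1, 3, -1, 2) and v = (-8, 3, 0, 0) (row i of K equals u_i·v^T). A rank-one matrix u v^T satisfies K u = u (v·u) and kills the (3)-dimensional subspace v^⊥, so its characteristic polynomial is lambda^3 (lambda - v·u) with v·u = tr K = 1. Hence the eigenvalues of I - K are 1 (multiplicity 3) and 1 - (1) = 0, so det(I - K) = 0. (Direct check: I - K =
[[9, -3, 0, 0],
 [24, -8, 0, 0],
 [-8, 3, 1, 0],
 [16, -6, 0, 1]]
has determinant 0.) So 1 is an eigenvalue of K and (I - K) is not invertible. The finite-dimensional Fredholm alternative says: either (I - K) is invertible, or ker(I - K) ≠ {0} and then range(I - K) = ker((I - K)^*)^⊥, with dim ker(I - K) = dim ker((I - K)^*). We are in the second case, so we need both kernels. Kernel of I - K: (I - K) u = u - u (v·u) = u - u = 0, so ker(I - K) = span{u} = span{(1, 3, -1, 2)} (it is exactly 1-dimensional because rank(I - K) = 3). Kernel of the adjoint: K is real, so (I - K)^* = I - K^T = I - v u^T, and (I - v u^T) v = v - v (u·v) = 0; hence ker((I - K)^*) = span{v} = span{(-8, 3, 0, 0)}. Therefore (I - K) x = y is solvable iff <y, v> = 0, i.e. iff -8y_1 + 3y_2 = 0. When this holds, K y = u (v·y) = 0, so (I - K) y = y and x = y is a particular solution; the full solution set is the line x = y + c·u = y + c·(1, 3, -1, 2), c ∈ C.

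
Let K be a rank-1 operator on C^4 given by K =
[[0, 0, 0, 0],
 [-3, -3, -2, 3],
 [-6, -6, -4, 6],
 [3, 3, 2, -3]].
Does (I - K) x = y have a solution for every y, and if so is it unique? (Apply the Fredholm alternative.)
(I - K) is invertible (det(I - K) = 11 ≠ 0), so for every y in C^4 the equation (I - K) x = y has a unique solution.

K has rank 1, so it is an outer product K = u v^T: every row of K is a multiple of one row vector. Reading off the entries, u = (0, 1, 2, -1) and v = (-3, -3, -2, 3) (row i of K equals u_i·v^T). A rank-one matrix u v^T satisfies K u = u (v·u) and kills the (3)-dimensional subspace v^⊥, so its characteristic polynomial is lambda^3 (lambda - v·u) with v·u = tr K = -10. Hence the eigenvalues of I - K are 1 (multiplicity 3) and 1 - (-10) = 11, so det(I - K) = 11. (Direct check: I - K =
[[1, 0, 0, 0],
 [3, 4, 2, -3],
 [6, 6, 5, -6],
 [-3, -3, -2, 4]]
has determinant 11.) The finite-dimensional Fredholm alternative says: either (I - K) is invertible, or ker(I - K) ≠ {0} and then range(I - K) = ker((I - K)^*)^⊥, with dim ker(I - K) = dim ker((I - K)^*). Since det(I - K) ≠ 0, 1 is not an eigenvalue of K and ker(I - K) = {0}, so we are in the first case: for every y there is a unique x = (I - K)^(-1) y. Explicitly, by the Sherman–Morrison formula, (I - u v^T)^(-1) = I + u v^T/(1 - v·u), i.e. (I - K)^(-1) = I + K/(11).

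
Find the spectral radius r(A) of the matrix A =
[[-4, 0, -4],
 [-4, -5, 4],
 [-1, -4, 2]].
r(A) ≈ 6.4619

The eigenvalues of A are the roots of its characteristic polynomial. With M = A (coefficients from the trace, the sum of principal 2x2 minors, and det A):
  p(λ) = det(λ I - M) = λ^3 + 7λ^2 + 14λ + 68.
No integer candidate from the rational root theorem (±divisors of 68) is a root, so the roots are irrational. The cubic discriminant is Δ = -99564 < 0, so there is one real root and a complex-conjugate pair. p(-7) = -30 and p(-6) = 20 have opposite signs, so a root lies in (-7, -6); Newton's method refines it to λ ≈ -6.4619. Dividing out (λ - (-6.4619)) leaves approximately λ^2 + 0.5381λ + 10.5231. For λ^2 + 0.5381λ + 10.5231 the discriminant is -41.8031. It is negative, so the remaining roots are the complex-conjugate pair λ ≈ -0.269 ± 3.2328i. Their product equals the constant term, so |λ|^2 ≈ 10.5231 and |λ| ≈ 3.2439.
Thus the eigenvalues (to 4 decimals) are -6.4619 (modulus 6.4619); -0.269 ± 3.2328i (modulus 3.2439). The spectral radius is the largest modulus: r(A) ≈ 6.4619. (Cross-check: r(A) ≤ ||A||_2 ≈ 8.7068; equality holds whenever A is normal, though it can also hold for some non-normal A.)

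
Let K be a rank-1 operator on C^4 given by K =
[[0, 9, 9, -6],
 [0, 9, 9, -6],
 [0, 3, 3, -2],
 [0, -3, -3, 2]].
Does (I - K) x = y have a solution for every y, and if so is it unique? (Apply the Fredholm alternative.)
(I - K) is invertible (det(I - K) = -13 ≠ 0), so for every y in C^4 the equation (I - K) x = y has a unique solution.

K has rank 1, so it is an outer product K = u v^T: every row of K is a multiple of one row vector. Reading off the entries, u = (-3, -3, -1, 1) and v = (0, -3, -3, 2) (row i of K equals u_i·v^T). A rank-one matrix u v^T satisfies K u = u (v·u) and kills the (3)-dimensional subspace v^⊥, so its characteristic polynomial is lambda^3 (lambda - v·u) with v·u = tr K = 14. Hence the eigenvalues of I - K are 1 (multiplicity 3) and 1 - (14) = -13, so det(I - K) = -13. (Direct check: I - K =
[[1, -9, -9, 6],
 [0, -8, -9, 6],
 [0, -3, -2, 2],
 [0, 3, 3, -1]]
has determinant -13.) The finite-dimensional Fredholm alternative says: either (I - K) is invertible, or ker(I - K) ≠ {0} and then range(I - K) = ker((I - K)^*)^⊥, with dim ker(I - K) = dim ker((I - K)^*). Since det(I - K) ≠ 0, 1 is not an eigenvalue of K and ker(I - K) = {0}, so we are in the first case: for every y there is a unique x = (I - K)^(-1) y. Explicitly, by the Sherman–Morrison formula, (I - u v^T)^(-1) = I + u v^T/(1 - v·u), i.e. (I - K)^(-1) = I + K/(-13).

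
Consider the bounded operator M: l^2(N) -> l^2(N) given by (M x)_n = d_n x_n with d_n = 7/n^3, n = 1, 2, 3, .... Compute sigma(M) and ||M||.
sigma(M) = {7/n^3 : n ≥ 1} ∪ {0}; ||M|| = 7

A bounded diagonal operator on l^2 with diagonal entries d_n has spectrum equal to the closure of {d_n : n ≥ 1}: every d_n is an eigenvalue (with eigenvector e_n), so {d_n} ⊂ sigma(M); the spectrum is closed, so its closure is too; and for lambda not in the closure, (M - lambda I) has bounded inverse (the diagonal entries 1/(d_n - lambda) are bounded). For our sequence d_n = 7/n^3, n = 1, 2, 3, ...:
  - {d_n} = {7/n^3 : n ≥ 1}; the only limit point is 0
  - closure = {7/n^3 : n ≥ 1} ∪ {0}
For the norm: a diagonal operator has ||M|| = sup_n |d_n|. Here d_n = 7/n^3 is positive and decreasing, so sup_n |d_n| = d_1 = 7. So ||M|| = 7.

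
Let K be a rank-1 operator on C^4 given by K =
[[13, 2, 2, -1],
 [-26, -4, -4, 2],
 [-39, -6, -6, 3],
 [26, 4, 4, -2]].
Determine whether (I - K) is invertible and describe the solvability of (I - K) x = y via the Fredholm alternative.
(I - K) is singular (det(I - K) = 0, i.e. 1 ∈ sigma(K)). (I - K) x = y is solvable iff y ⊥ ker((I - K)^*) = span{(13, 2, 2, -1)}, i.e. iff 13y_1 + 2y_2 + 2y_3 - y_4 = 0. When solvable, the solutions are x = y + c·(1, -2, -3, 2), c arbitrary (ker(I - K) = span{(1, -2, -3, 2)}, dimension 1).

K has rank 1, so it is an outer product K = u v^T: every row of K is a multiple of one row vector. Reading off the entries, u = (1, -2, -3, 2) and v = (13, 2, 2, -1) (row i of K equals u_i·v^T). A rank-one matrix u v^T satisfies K u = u (v·u) and kills the (3)-dimensional subspace v^⊥, so its characteristic polynomial is lambda^3 (lambda - v·u) with v·u = tr K = 1. Hence the eigenvalues of I - K are 1 (multiplicity 3) and 1 - (1) = 0, so det(I - K) = 0. (Direct check: I - K =
[[-12, -2, -2, 1],
 [26, 5, 4, -2],
 [39, 6, 7, -3],
 [-26, -4, -4, 3]]
has determinant 0.) So 1 is an eigenvalue of K and (I - K) is not invertible. The finite-dimensional Fredholm alternative says: either (I - K) is invertible, or ker(I - K) ≠ {0} and then range(I - K) = ker((I - K)^*)^⊥, with dim ker(I - K) = dim ker((I - K)^*). We are in the second case, so we need both kernels. Kernel of I - K: (I - K) u = u - u (v·u) = u - u = 0, so ker(I - K) = span{u} = span{(1, -2, -3, 2)} (it is exactly 1-dimensional because rank(I - K) = 3). Kernel of the adjoint: K is real, so (I - K)^* = I - K^T = I - v u^T, and (I - v u^T) v = v - v (u·v) = 0; hence ker((I - K)^*) = span{v} = span{(13, 2, 2, -1)}. Therefore (I - K) x = y is solvable iff <y, v> = 0, i.e. iff 13y_1 + 2y_2 + 2y_3 - y_4 = 0. When this holds, K y = u (v·y) = 0, so (I - K) y = y and x = y is a particular solution; the full solution set is the line x = y + c·u = y + c·(1, -2, -3, 2), c ∈ C.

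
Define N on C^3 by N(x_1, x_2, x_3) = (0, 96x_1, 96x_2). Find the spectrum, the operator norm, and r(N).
sigma(N) = {0}; ||N|| = 96; r(N) = 0. (N is nilpotent with N^3 = 0.)

On C^3, N is a strictly lower-triangular matrix with 96 on the subdiagonal and zeros elsewhere, so its characteristic polynomial is lambda^3 and every eigenvalue is 0: sigma(N) = {0}. For the operator norm, N e_i = 96e_{i+1} for i = 1, ..., 2 and N e_3 = 0, so the singular values of N are 96 (with multiplicity 2) and 0; hence ||N|| = 96. The spectral radius r(N) = max|lambda| = 0. Note ||N|| > r(N) — characteristic of non-normal nilpotent operators. Indeed N^3 = 0.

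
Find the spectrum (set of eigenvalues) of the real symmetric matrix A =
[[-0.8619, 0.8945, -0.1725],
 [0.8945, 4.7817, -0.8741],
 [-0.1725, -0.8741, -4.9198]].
sigma(A) ≈ {-5, -1, 5}

A is real symmetric, so its spectrum consists of real eigenvalues. Expanding the characteristic polynomial of the displayed matrix gives
  det(λ I - A) = p(λ) = λ^3 + (1)λ^2 + (-25)λ + (-24.9987).
Solving p(λ) = 0 yields eigenvalues ≈ -5, -1, 5. (A is shown rounded to 4 decimals, so these recover the underlying integer eigenvalues to within that precision.)
Verification: the trace of A = -1 equals the sum of eigenvalues -1, and det(A) ≈ 24.9987 matches the eigenvalue product 25.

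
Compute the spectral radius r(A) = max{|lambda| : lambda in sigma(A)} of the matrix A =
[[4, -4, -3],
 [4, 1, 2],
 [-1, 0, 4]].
r(A) = 5

The eigenvalues of A are the roots of its characteristic polynomial. With M = A (coefficients from the trace, the sum of principal 2x2 minors, and det A):
  p(λ) = det(λ I - M) = λ^3 - 9λ^2 + 37λ - 85.
By the rational root theorem any rational root is an integer divisor of 85. Testing λ = 5: p(5) = 125 - 225 + 185 - 85 = 0, so λ = 5 is a root. Dividing out (λ - 5) leaves p(λ) = (λ - 5)(λ^2 - 4λ + 17). For λ^2 - 4λ + 17 the discriminant is -52. It is negative, so the roots are the complex-conjugate pair λ = 2 ± (sqrt(52)/2) i ≈ 2 ± 3.6056i. For a conjugate pair the product of the roots equals the constant term, so |λ|^2 = 17 and |λ| = sqrt(17) ≈ 4.1231.
Thus the eigenvalues (to 4 decimals) are 2 ± 3.6056i (modulus 4.1231); 5 (modulus 5). The spectral radius is the largest modulus: r(A) = 5. (Cross-check: r(A) ≤ ||A||_2 ≈ 7.0332; equality holds whenever A is normal, though it can also hold for some non-normal A.)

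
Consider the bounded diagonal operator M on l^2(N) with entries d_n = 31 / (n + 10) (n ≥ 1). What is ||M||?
||M|| = 31/11 (attained at n = 1)

For M diagonal, ||M|| = sup_n |d_n| = sup_n 31/(n + 10). This is positive and strictly decreasing in n, so the supremum is attained at n = 1: d_1 = 31/(1 + 10) = 31/11. Hence ||M|| = 31/11.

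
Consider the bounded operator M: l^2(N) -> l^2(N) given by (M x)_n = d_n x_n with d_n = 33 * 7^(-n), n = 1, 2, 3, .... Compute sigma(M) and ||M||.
sigma(M) = {33 * 7^(-n) : n ≥ 1} ∪ {0}; ||M|| = 33/7

A bounded diagonal operator on l^2 with diagonal entries d_n has spectrum equal to the closure of {d_n : n ≥ 1}: every d_n is an eigenvalue (with eigenvector e_n), so {d_n} ⊂ sigma(M); the spectrum is closed, so its closure is too; and for lambda not in the closure, (M - lambda I) has bounded inverse (the diagonal entries 1/(d_n - lambda) are bounded). For our sequence d_n = 33 * 7^(-n), n = 1, 2, 3, ...:
  - {d_n} = {33 * 7^(-n) : n ≥ 1}; the only limit point is 0
  - closure = {33 * 7^(-n) : n ≥ 1} ∪ {0}
For the norm: a diagonal operator has ||M|| = sup_n |d_n|. Here d_n = 33 * 7^(-n) is positive and decreasing, so sup_n |d_n| = d_1 = 33/7. So ||M|| = 33/7.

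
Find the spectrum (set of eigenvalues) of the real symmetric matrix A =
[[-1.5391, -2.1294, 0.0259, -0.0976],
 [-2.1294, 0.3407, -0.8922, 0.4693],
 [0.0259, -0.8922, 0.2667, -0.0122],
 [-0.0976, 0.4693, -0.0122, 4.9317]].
sigma(A) ≈ {-3, 0, 2, 5}

A is real symmetric, so its spectrum consists of real eigenvalues. Expanding the characteristic polynomial of the displayed matrix gives
  det(λ I - A) = p(λ) = λ^4 + (-4)λ^3 + (-11)λ^2 + (30)λ + (0).
Solving p(λ) = 0 yields eigenvalues ≈ -3, 0, 2, 5. (A is shown rounded to 4 decimals, so these recover the underlying integer eigenvalues to within that precision.)
Verification: the trace of A = 4 equals the sum of eigenvalues 4, and det(A) ≈ -0.0003 matches the eigenvalue product 0.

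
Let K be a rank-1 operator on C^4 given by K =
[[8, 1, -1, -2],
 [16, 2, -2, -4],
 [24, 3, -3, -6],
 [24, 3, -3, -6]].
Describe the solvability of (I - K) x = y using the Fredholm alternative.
(I - K) is singular (det(I - K) = 0, i.e. 1 ∈ sigma(K)). (I - K) x = y is solvable iff y ⊥ ker((I - K)^*) = span{(8, 1, -1, -2)}, i.e. iff 8y_1 + y_2 - y_3 - 2y_4 = 0. When solvable, the solutions are x = y + c·(1, 2, 3, 3), c arbitrary (ker(I - K) = span{(1, 2, 3, 3)}, dimension 1).

K has rank 1, so it is an outer product K = u v^T: every row of K is a multiple of one row vector. Reading off the entries, u = (1, 2, 3, 3) and v = (8, 1, -1, -2) (row i of K equals u_i·v^T). A rank-one matrix u v^T satisfies K u = u (v·u) and kills the (3)-dimensional subspace v^⊥, so its characteristic polynomial is lambda^3 (lambda - v·u) with v·u = tr K = 1. Hence the eigenvalues of I - K are 1 (multiplicity 3) and 1 - (1) = 0, so det(I - K) = 0. (Direct check: I - K =
[[-7, -1, 1, 2],
 [-16, -1, 2, 4],
 [-24, -3, 4, 6],
 [-24, -3, 3, 7]]
has determinant 0.) So 1 is an eigenvalue of K and (I - K) is not invertible. The finite-dimensional Fredholm alternative says: either (I - K) is invertible, or ker(I - K) ≠ {0} and then range(I - K) = ker((I - K)^*)^⊥, with dim ker(I - K) = dim ker((I - K)^*). We are in the second case, so we need both kernels. Kernel of I - K: (I - K) u = u - u (v·u) = u - u = 0, so ker(I - K) = span{u} = span{(1, 2, 3, 3)} (it is exactly 1-dimensional because rank(I - K) = 3). Kernel of the adjoint: K is real, so (I - K)^* = I - K^T = I - v u^T, and (I - v u^T) v = v - v (u·v) = 0; hence ker((I - K)^*) = span{v} = span{(8, 1, -1, -2)}. Therefore (I - K) x = y is solvable iff <y, v> = 0, i.e. iff 8y_1 + y_2 - y_3 - 2y_4 = 0. When this holds, K y = u (v·y) = 0, so (I - K) y = y and x = y is a particular solution; the full solution set is the line x = y + c·u = y + c·(1, 2, 3, 3), c ∈ C.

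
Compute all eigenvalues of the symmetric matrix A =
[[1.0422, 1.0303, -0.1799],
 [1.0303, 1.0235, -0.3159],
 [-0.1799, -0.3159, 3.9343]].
sigma(A) ≈ {0, 2, 4}

A is real symmetric, so its spectrum consists of real eigenvalues. Expanding the characteristic polynomial of the displayed matrix gives
  det(λ I - A) = p(λ) = λ^3 + (-6)λ^2 + (8)λ + (0).
Solving p(λ) = 0 yields eigenvalues ≈ 0, 2, 4. (A is shown rounded to 4 decimals, so these recover the underlying integer eigenvalues to within that precision.)
Verification: the trace of A = 6 equals the sum of eigenvalues 6, and det(A) ≈ 0.0003 matches the eigenvalue product 0.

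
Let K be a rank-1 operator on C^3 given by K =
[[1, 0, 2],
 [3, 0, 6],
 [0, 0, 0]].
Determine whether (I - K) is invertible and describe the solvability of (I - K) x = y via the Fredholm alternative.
(I - K) is singular (det(I - K) = 0, i.e. 1 ∈ sigma(K)). (I - K) x = y is solvable iff y ⊥ ker((I - K)^*) = span{(1, 0, 2)}, i.e. iff y_1 + 2y_3 = 0. When solvable, the solutions are x = y + c·(1, 3, 0), c arbitrary (ker(I - K) = span{(1, 3, 0)}, dimension 1).

K has rank 1, so it is an outer product K = u v^T: every row of K is a multiple of one row vector. Reading off the entries, u = (1, 3, 0) and v = (1, 0, 2) (row i of K equals u_i·v^T). A rank-one matrix u v^T satisfies K u = u (v·u) and kills the (2)-dimensional subspace v^⊥, so its characteristic polynomial is lambda^2 (lambda - v·u) with v·u = tr K = 1. Hence the eigenvalues of I - K are 1 (multiplicity 2) and 1 - (1) = 0, so det(I - K) = 0. (Direct check: I - K =
[[0, 0, -2],
 [-3, 1, -6],
 [0, 0, 1]]
has determinant 0.) So 1 is an eigenvalue of K and (I - K) is not invertible. The finite-dimensional Fredholm alternative says: either (I - K) is invertible, or ker(I - K) ≠ {0} and then range(I - K) = ker((I - K)^*)^⊥, with dim ker(I - K) = dim ker((I - K)^*). We are in the second case, so we need both kernels. Kernel of I - K: (I - K) u = u - u (v·u) = u - u = 0, so ker(I - K) = span{u} = span{(1, 3, 0)} (it is exactly 1-dimensional because rank(I - K) = 2). Kernel of the adjoint: K is real, so (I - K)^* = I - K^T = I - v u^T, and (I - v u^T) v = v - v (u·v) = 0; hence ker((I - K)^*) = span{v} = span{(1, 0, 2)}. Therefore (I - K) x = y is solvable iff <y, v> = 0, i.e. iff y_1 + 2y_3 = 0. When this holds, K y = u (v·y) = 0, so (I - K) y = y and x = y is a particular solution; the full solution set is the line x = y + c·u = y + c·(1, 3, 0), c ∈ C.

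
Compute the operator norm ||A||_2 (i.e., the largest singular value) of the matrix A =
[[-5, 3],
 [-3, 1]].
||A||_2 = sqrt((44 + sqrt(1872))/2) ≈ 6.6056 (= sqrt(largest eigenvalue of A^T A))

||A||_2 = sigma_max(A) = sqrt(lambda_max(A^T A)). Form the symmetric matrix M = A^T A =
[[34, -18],
 [-18, 10]].
Its characteristic polynomial (trace, determinant of M give the coefficients) is
  p(λ) = det(λ I - M) = λ^2 - 44λ + 16.
For λ^2 - 44λ + 16 the discriminant is 1872. It is nonnegative but not a perfect square, so the roots are real and irrational: λ = (44 ± sqrt(1872))/2 ≈ 43.6333, 0.3667.
So the eigenvalues of A^T A are ≈ 0.3667, 43.6333 (all ≥ 0, as they must be for A^T A). The largest is λ_max = (44 + sqrt(1872))/2 ≈ 43.6333, hence ||A||_2 = sqrt(λ_max) = sqrt((44 + sqrt(1872))/2) ≈ 6.6056.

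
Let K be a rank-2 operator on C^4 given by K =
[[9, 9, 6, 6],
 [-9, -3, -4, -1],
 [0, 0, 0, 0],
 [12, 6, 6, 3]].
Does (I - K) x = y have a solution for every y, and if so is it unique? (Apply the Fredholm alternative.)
(I - K) is invertible (det(I - K) = -2 ≠ 0), so for every y in C^4 the equation (I - K) x = y has a unique solution.

K has rank 2 and factors as K = U V^T = u1 v1^T + u2 v2^T with u1 = (0, -1, 0, 1), v1 = (3, -3, 0, -3), u2 = (3, -2, 0, 3), v2 = (3, 3, 2, 2) (multiplying out reproduces the displayed K). The nonzero eigenvalues of U V^T coincide with those of the 2 x 2 matrix G = V^T U = [[v1·u1, v1·u2], [v2·u1, v2·u2]] = [[0, 6], [-1, 9]], and by the Sylvester determinant identity det(I_4 - U V^T) = det(I_2 - V^T U) = det([[1, -6], [1, -8]]) = (1)(-8) - (-6)(1) = -2. (Direct check: I - K =
[[-8, -9, -6, -6],
 [9, 4, 4, 1],
 [0, 0, 1, 0],
 [-12, -6, -6, -2]]
has determinant -2.) The finite-dimensional Fredholm alternative says: either (I - K) is invertible, or ker(I - K) ≠ {0} and then range(I - K) = ker((I - K)^*)^⊥, with dim ker(I - K) = dim ker((I - K)^*). Since det(I - K) ≠ 0, 1 is not an eigenvalue of K and ker(I - K) = {0}, so we are in the first case: for every y there is a unique x = (I - K)^(-1) y. (Explicitly, by the Woodbury identity, (I - U V^T)^(-1) = I + U (I_2 - G)^(-1) V^T.)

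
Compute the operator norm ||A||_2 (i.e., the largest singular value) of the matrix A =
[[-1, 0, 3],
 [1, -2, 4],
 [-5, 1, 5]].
||A||_2 ≈ 8.0707 (= sqrt(largest eigenvalue of A^T A))

||A||_2 = sigma_max(A) = sqrt(lambda_max(A^T A)). Form the symmetric matrix M = A^T A =
[[27, -7, -24],
 [-7, 5, -3],
 [-24, -3, 50]].
Its characteristic polynomial (trace, sum of principal 2x2 minors, determinant of M give the coefficients) is
  p(λ) = det(λ I - M) = λ^3 - 82λ^2 + 1101λ - 169.
No integer candidate from the rational root theorem (±divisors of 169) is a root, so the roots are irrational. The cubic discriminant is Δ = 2713448249 > 0, so there are three distinct real roots. p(0) = -169 and p(1) = 851 have opposite signs, so a root lies in (0, 1); Newton's method refines it to λ ≈ 0.1553. p(16) = 551 and p(17) = -237 have opposite signs, so a root lies in (16, 17); Newton's method refines it to λ ≈ 16.7077. p(65) = -429 and p(66) = 2801 have opposite signs, so a root lies in (65, 66); Newton's method refines it to λ ≈ 65.137. Check (Vieta): the three roots sum to 82, matching tr M = 82.
So the eigenvalues of A^T A are ≈ 0.1553, 16.7077, 65.137 (all ≥ 0, as they must be for A^T A). The largest is λ_max ≈ 65.137, hence ||A||_2 = sqrt(λ_max) ≈ 8.0707.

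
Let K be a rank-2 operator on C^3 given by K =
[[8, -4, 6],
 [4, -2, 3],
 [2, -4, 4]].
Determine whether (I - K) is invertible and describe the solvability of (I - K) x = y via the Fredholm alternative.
(I - K) is invertible (det(I - K) = 15 ≠ 0), so for every y in C^3 the equation (I - K) x = y has a unique solution.

K has rank 2 and factors as K = U V^T = u1 v1^T + u2 v2^T with u1 = (-2, -1, 0), v1 = (-3, 0, -1), u2 = (2, 1, 2), v2 = (1, -2, 2) (multiplying out reproduces the displayed K). The nonzero eigenvalues of U V^T coincide with those of the 2 x 2 matrix G = V^T U = [[v1·u1, v1·u2], [v2·u1, v2·u2]] = [[6, -8], [0, 4]], and by the Sylvester determinant identity det(I_3 - U V^T) = det(I_2 - V^T U) = det([[-5, 8], [0, -3]]) = (-5)(-3) - (8)(0) = 15. (Direct check: I - K =
[[-7, 4, -6],
 [-4, 3, -3],
 [-2, 4, -3]]
has determinant 15.) The finite-dimensional Fredholm alternative says: either (I - K) is invertible, or ker(I - K) ≠ {0} and then range(I - K) = ker((I - K)^*)^⊥, with dim ker(I - K) = dim ker((I - K)^*). Since det(I - K) ≠ 0, 1 is not an eigenvalue of K and ker(I - K) = {0}, so we are in the first case: for every y there is a unique x = (I - K)^(-1) y. (Explicitly, by the Woodbury identity, (I - U V^T)^(-1) = I + U (I_2 - G)^(-1) V^T.)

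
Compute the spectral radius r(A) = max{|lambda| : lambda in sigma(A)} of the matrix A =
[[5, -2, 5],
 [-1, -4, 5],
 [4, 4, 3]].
r(A) ≈ 8.8144

The eigenvalues of A are the roots of its characteristic polynomial. With M = A (coefficients from the trace, the sum of principal 2x2 minors, and det A):
  p(λ) = det(λ I - M) = λ^3 - 4λ^2 - 59λ + 146.
No integer candidate from the rational root theorem (±divisors of 146) is a root, so the roots are irrational. The cubic discriminant is Δ = 959264 > 0, so there are three distinct real roots. p(-8) = -150 and p(-7) = 20 have opposite signs, so a root lies in (-8, -7); Newton's method refines it to λ ≈ -7.1357. p(2) = 20 and p(3) = -40 have opposite signs, so a root lies in (2, 3); Newton's method refines it to λ ≈ 2.3213. p(8) = -70 and p(9) = 20 have opposite signs, so a root lies in (8, 9); Newton's method refines it to λ ≈ 8.8144. Check (Vieta): the three roots sum to 4, matching tr M = 4.
Thus the eigenvalues (to 4 decimals) are -7.1357 (modulus 7.1357); 2.3213 (modulus 2.3213); 8.8144 (modulus 8.8144). The spectral radius is the largest modulus: r(A) ≈ 8.8144. (Cross-check: r(A) ≤ ||A||_2 ≈ 9.2267; equality holds whenever A is normal, though it can also hold for some non-normal A.)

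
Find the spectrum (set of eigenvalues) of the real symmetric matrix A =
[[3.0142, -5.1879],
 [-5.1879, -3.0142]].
sigma(A) ≈ {-6, 6}

A is real symmetric, so its spectrum consists of real eigenvalues. Expanding the characteristic polynomial of the displayed matrix gives
  det(λ I - A) = p(λ) = λ^2 + (0)λ + (-36).
Solving p(λ) = 0 yields eigenvalues ≈ -6, 6. (A is shown rounded to 4 decimals, so these recover the underlying integer eigenvalues to within that precision.)
Verification: the trace of A = 0 equals the sum of eigenvalues 0, and det(A) ≈ -35.9997 matches the eigenvalue product -36.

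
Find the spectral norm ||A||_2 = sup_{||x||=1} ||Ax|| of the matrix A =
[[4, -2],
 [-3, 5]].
||A||_2 = sqrt((54 + sqrt(2132))/2) ≈ 7.0772 (= sqrt(largest eigenvalue of A^T A))

||A||_2 = sigma_max(A) = sqrt(lambda_max(A^T A)). Form the symmetric matrix M = A^T A =
[[25, -23],
 [-23, 29]].
Its characteristic polynomial (trace, determinant of M give the coefficients) is
  p(λ) = det(λ I - M) = λ^2 - 54λ + 196.
For λ^2 - 54λ + 196 the discriminant is 2132. It is nonnegative but not a perfect square, so the roots are real and irrational: λ = (54 ± sqrt(2132))/2 ≈ 50.0868, 3.9132.
So the eigenvalues of A^T A are ≈ 3.9132, 50.0868 (all ≥ 0, as they must be for A^T A). The largest is λ_max = (54 + sqrt(2132))/2 ≈ 50.0868, hence ||A||_2 = sqrt(λ_max) = sqrt((54 + sqrt(2132))/2) ≈ 7.0772.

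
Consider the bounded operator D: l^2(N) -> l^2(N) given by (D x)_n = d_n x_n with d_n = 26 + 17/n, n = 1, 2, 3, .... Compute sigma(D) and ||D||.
sigma(D) = {26 + 17/n : n ≥ 1} ∪ {26}; ||D|| = 43

A bounded diagonal operator on l^2 with diagonal entries d_n has spectrum equal to the closure of {d_n : n ≥ 1}: every d_n is an eigenvalue (with eigenvector e_n), so {d_n} ⊂ sigma(D); the spectrum is closed, so its closure is too; and for lambda not in the closure, (D - lambda I) has bounded inverse (the diagonal entries 1/(d_n - lambda) are bounded). For our sequence d_n = 26 + 17/n, n = 1, 2, 3, ...:
  - {d_n} = {26 + 17/n : n ≥ 1}; the only limit point is 26
  - closure = {26 + 17/n : n ≥ 1} ∪ {26}
For the norm: a diagonal operator has ||D|| = sup_n |d_n|. Here d_n = 26 + 17/n is positive and decreasing, so sup_n |d_n| = d_1 = 26 + 17 = 43. So ||D|| = 43.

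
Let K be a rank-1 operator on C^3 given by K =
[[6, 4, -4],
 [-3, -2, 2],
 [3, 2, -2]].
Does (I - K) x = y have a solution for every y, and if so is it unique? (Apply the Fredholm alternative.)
(I - K) is invertible (det(I - K) = -1 ≠ 0), so for every y in C^3 the equation (I - K) x = y has a unique solution.

K has rank 1, so it is an outer product K = u v^T: every row of K is a multiple of one row vector. Reading off the entries, u = (-2, 1, -1) and v = (-3, -2, 2) (row i of K equals u_i·v^T). A rank-one matrix u v^T satisfies K u = u (v·u) and kills the (2)-dimensional subspace v^⊥, so its characteristic polynomial is lambda^2 (lambda - v·u) with v·u = tr K = 2. Hence the eigenvalues of I - K are 1 (multiplicity 2) and 1 - (2) = -1, so det(I - K) = -1. (Direct check: I - K =
[[-5, -4, 4],
 [3, 3, -2],
 [-3, -2, 3]]
has determinant -1.) The finite-dimensional Fredholm alternative says: either (I - K) is invertible, or ker(I - K) ≠ {0} and then range(I - K) = ker((I - K)^*)^⊥, with dim ker(I - K) = dim ker((I - K)^*). Since det(I - K) ≠ 0, 1 is not an eigenvalue of K and ker(I - K) = {0}, so we are in the first case: for every y there is a unique x = (I - K)^(-1) y. Explicitly, by the Sherman–Morrison formula, (I - u v^T)^(-1) = I + u v^T/(1 - v·u), i.e. (I - K)^(-1) = I - K.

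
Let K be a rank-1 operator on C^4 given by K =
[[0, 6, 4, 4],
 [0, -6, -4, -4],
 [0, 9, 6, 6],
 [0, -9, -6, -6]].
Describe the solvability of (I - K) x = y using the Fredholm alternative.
(I - K) is invertible (det(I - K) = 7 ≠ 0), so for every y in C^4 the equation (I - K) x = y has a unique solution.

K has rank 1, so it is an outer product K = u v^T: every row of K is a multiple of one row vector. Reading off the entries, u = (2, -2, 3, -3) and v = (0, 3, 2, 2) (row i of K equals u_i·v^T). A rank-one matrix u v^T satisfies K u = u (v·u) and kills the (3)-dimensional subspace v^⊥, so its characteristic polynomial is lambda^3 (lambda - v·u) with v·u = tr K = -6. Hence the eigenvalues of I - K are 1 (multiplicity 3) and 1 - (-6) = 7, so det(I - K) = 7. (Direct check: I - K =
[[1, -6, -4, -4],
 [0, 7, 4, 4],
 [0, -9, -5, -6],
 [0, 9, 6, 7]]
has determinant 7.) The finite-dimensional Fredholm alternative says: either (I - K) is invertible, or ker(I - K) ≠ {0} and then range(I - K) = ker((I - K)^*)^⊥, with dim ker(I - K) = dim ker((I - K)^*). Since det(I - K) ≠ 0, 1 is not an eigenvalue of K and ker(I - K) = {0}, so we are in the first case: for every y there is a unique x = (I - K)^(-1) y. Explicitly, by the Sherman–Morrison formula, (I - u v^T)^(-1) = I + u v^T/(1 - v·u), i.e. (I - K)^(-1) = I + K/(7).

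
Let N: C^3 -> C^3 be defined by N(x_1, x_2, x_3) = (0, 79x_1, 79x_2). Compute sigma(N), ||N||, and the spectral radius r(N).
sigma(N) = {0}; ||N|| = 79; r(N) = 0. (N is nilpotent with N^3 = 0.)

On C^3, N is a strictly lower-triangular matrix with 79 on the subdiagonal and zeros elsewhere, so its characteristic polynomial is lambda^3 and every eigenvalue is 0: sigma(N) = {0}. For the operator norm, N e_i = 79e_{i+1} for i = 1, ..., 2 and N e_3 = 0, so the singular values of N are 79 (with multiplicity 2) and 0; hence ||N|| = 79. The spectral radius r(N) = max|lambda| = 0. Note ||N|| > r(N) — characteristic of non-normal nilpotent operators. Indeed N^3 = 0.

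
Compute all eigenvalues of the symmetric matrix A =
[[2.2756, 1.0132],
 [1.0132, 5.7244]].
sigma(A) ≈ {2, 6}

A is real symmetric, so its spectrum consists of real eigenvalues. Expanding the characteristic polynomial of the displayed matrix gives
  det(λ I - A) = p(λ) = λ^2 + (-8)λ + (12).
Solving p(λ) = 0 yields eigenvalues ≈ 2, 6. (A is shown rounded to 4 decimals, so these recover the underlying integer eigenvalues to within that precision.)
Verification: the trace of A = 8 equals the sum of eigenvalues 8, and det(A) ≈ 11.9999 matches the eigenvalue product 12.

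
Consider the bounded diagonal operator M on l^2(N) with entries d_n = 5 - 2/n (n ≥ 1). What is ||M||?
||M|| = 5

For a diagonal operator on l^2 with entries d_n, ||M|| = sup_n |d_n|. Here d_1 = 3, d_2 = 4, ..., and d_n = 5 - 2/n increases monotonically toward 5. All terms lie in [3, 5), so |d_n| = d_n and the supremum is the limit 5, which is not attained by any individual d_n. Hence ||M|| = 5.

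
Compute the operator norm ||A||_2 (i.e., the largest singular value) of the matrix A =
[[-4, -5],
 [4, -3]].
||A||_2 = sqrt((66 + sqrt(260))/2) ≈ 6.408 (= sqrt(largest eigenvalue of A^T A))

||A||_2 = sigma_max(A) = sqrt(lambda_max(A^T A)). Form the symmetric matrix M = A^T A =
[[32, 8],
 [8, 34]].
Its characteristic polynomial (trace, determinant of M give the coefficients) is
  p(λ) = det(λ I - M) = λ^2 - 66λ + 1024.
For λ^2 - 66λ + 1024 the discriminant is 260. It is nonnegative but not a perfect square, so the roots are real and irrational: λ = (66 ± sqrt(260))/2 ≈ 41.0623, 24.9377.
So the eigenvalues of A^T A are ≈ 24.9377, 41.0623 (all ≥ 0, as they must be for A^T A). The largest is λ_max = (66 + sqrt(260))/2 ≈ 41.0623, hence ||A||_2 = sqrt(λ_max) = sqrt((66 + sqrt(260))/2) ≈ 6.408.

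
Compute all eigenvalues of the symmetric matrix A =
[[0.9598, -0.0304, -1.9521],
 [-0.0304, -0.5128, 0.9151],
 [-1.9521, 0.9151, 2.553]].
sigma(A) ≈ {-1, 0, 4}

A is real symmetric, so its spectrum consists of real eigenvalues. Expanding the characteristic polynomial of the displayed matrix gives
  det(λ I - A) = p(λ) = λ^3 + (-3)λ^2 + (-4)λ + (0).
Solving p(λ) = 0 yields eigenvalues ≈ -1, 0, 4. (A is shown rounded to 4 decimals, so these recover the underlying integer eigenvalues to within that precision.)
Verification: the trace of A = 3 equals the sum of eigenvalues 3, and det(A) ≈ 0.0001 matches the eigenvalue product 0.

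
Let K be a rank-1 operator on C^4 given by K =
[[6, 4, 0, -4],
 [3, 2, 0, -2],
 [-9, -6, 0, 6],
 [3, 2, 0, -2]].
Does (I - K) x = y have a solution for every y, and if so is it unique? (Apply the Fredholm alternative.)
(I - K) is invertible (det(I - K) = -5 ≠ 0), so for every y in C^4 the equation (I - K) x = y has a unique solution.

K has rank 1, so it is an outer product K = u v^T: every row of K is a multiple of one row vector. Reading off the entries, u = (2, 1, -3, 1) and v = (3, 2, 0, -2) (row i of K equals u_i·v^T). A rank-one matrix u v^T satisfies K u = u (v·u) and kills the (3)-dimensional subspace v^⊥, so its characteristic polynomial is lambda^3 (lambda - v·u) with v·u = tr K = 6. Hence the eigenvalues of I - K are 1 (multiplicity 3) and 1 - (6) = -5, so det(I - K) = -5. (Direct check: I - K =
[[-5, -4, 0, 4],
 [-3, -1, 0, 2],
 [9, 6, 1, -6],
 [-3, -2, 0, 3]]
has determinant -5.) The finite-dimensional Fredholm alternative says: either (I - K) is invertible, or ker(I - K) ≠ {0} and then range(I - K) = ker((I - K)^*)^⊥, with dim ker(I - K) = dim ker((I - K)^*). Since det(I - K) ≠ 0, 1 is not an eigenvalue of K and ker(I - K) = {0}, so we are in the first case: for every y there is a unique x = (I - K)^(-1) y. Explicitly, by the Sherman–Morrison formula, (I - u v^T)^(-1) = I + u v^T/(1 - v·u), i.e. (I - K)^(-1) = I + K/(-5).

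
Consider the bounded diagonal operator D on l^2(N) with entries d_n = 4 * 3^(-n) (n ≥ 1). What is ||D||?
||D|| = 4/3 (attained at n = 1)

For D diagonal, ||D|| = sup_n |d_n|. The sequence d_n = 4 * 3^(-n) is positive and strictly decreasing (ratio 3^(-1) < 1), so the supremum is d_1 = 4/3. Hence ||D|| = 4/3.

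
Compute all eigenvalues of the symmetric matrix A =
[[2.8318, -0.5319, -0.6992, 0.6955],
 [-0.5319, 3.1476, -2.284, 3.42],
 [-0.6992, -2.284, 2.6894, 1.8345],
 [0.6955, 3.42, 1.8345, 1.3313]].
sigma(A) ≈ {-3, 3, 4, 6}

A is real symmetric, so its spectrum consists of real eigenvalues. Expanding the characteristic polynomial of the displayed matrix gives
  det(λ I - A) = p(λ) = λ^4 + (-10)λ^3 + (15.0012)λ^2 + (89.9957)λ + (-215.9957).
Solving p(λ) = 0 yields eigenvalues ≈ -3, 3, 4, 6. (A is shown rounded to 4 decimals, so these recover the underlying integer eigenvalues to within that precision.)
Verification: the trace of A = 10 equals the sum of eigenvalues 10, and det(A) ≈ -215.9957 matches the eigenvalue product -216.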